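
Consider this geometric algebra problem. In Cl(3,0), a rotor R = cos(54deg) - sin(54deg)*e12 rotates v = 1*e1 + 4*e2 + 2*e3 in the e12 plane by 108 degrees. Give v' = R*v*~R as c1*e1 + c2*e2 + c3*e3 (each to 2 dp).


Rotor R = cos(54deg) - sin(54deg)*e12
Rotation angle theta = 2 * 54 = 108 degrees in the e12 plane (e1 -> e2).
The component perpendicular to the plane (e3) is invariant: v'_3 = v3 = 2.00
cos(108deg) = -0.3090, sin(108deg) = 0.9511
v'_1 = v1*cos(theta) - v2*sin(theta) = 1*(-0.3090) - 4*0.9511 = -4.11
v'_2 = v1*sin(theta) + v2*cos(theta) = 1*0.9511 + 4*(-0.3090) = -0.29
v' = -4.11*e1 - 0.29*e2 + 2.00*e3


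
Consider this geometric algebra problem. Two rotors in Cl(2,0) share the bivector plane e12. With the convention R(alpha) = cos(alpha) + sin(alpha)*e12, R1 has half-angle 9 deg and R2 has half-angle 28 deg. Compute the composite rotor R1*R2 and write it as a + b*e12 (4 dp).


Same-plane rotors commute and their half-angles add:
R1*R2 = cos(a1 + a2) + sin(a1 + a2)*e12.
a1 + a2 = 9 + 28 = 37 deg
cos(37 deg) = 0.7986
sin(37 deg) = 0.6018
R1*R2 = 0.7986 + 0.6018*e12


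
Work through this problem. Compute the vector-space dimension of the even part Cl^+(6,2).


Even subalgebra dimension = 2^(n-1)
n = 6 + 2 = 8
2^(8 - 1) = 2^7 = 128
Verification: sum of C(8,k) for even k = 1 + 28 + 70 + 28 + 1 = 128
Result = 128


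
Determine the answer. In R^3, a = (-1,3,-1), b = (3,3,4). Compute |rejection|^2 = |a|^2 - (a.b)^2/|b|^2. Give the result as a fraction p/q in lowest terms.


|a|^2 = (-1)^2 + 3^2 + (-1)^2 = 11
|b|^2 = 3^2 + 3^2 + 4^2 = 34
a . b = (-1)*3 + 3*3 + (-1)*4 = 2
(a.b)^2 = 2^2 = 4
|rej|^2 = 11 - 4/34
= (374 - 4)/34
= 370/34
In lowest terms: 185/17


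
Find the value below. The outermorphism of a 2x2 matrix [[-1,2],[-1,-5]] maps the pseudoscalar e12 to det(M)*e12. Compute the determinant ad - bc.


The outermorphism of a linear map f sends e1^e2 to f(e1)^f(e2).
f(e1) = -1*e1 - 1*e2
f(e2) = 2*e1 - 5*e2
f(e1) ^ f(e2) = (-1*e1 - 1*e2) ^ (2*e1 - 5*e2)
= (-1)*(-5)*e12 + (-1)*2*e21
= (5 - (-2))*e12
= 7*e12
Coefficient = 7


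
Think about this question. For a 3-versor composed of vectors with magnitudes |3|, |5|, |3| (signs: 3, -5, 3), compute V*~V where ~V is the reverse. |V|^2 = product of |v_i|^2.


Each vector v_i has |v_i|^2 = s_i^2
Squared scales: 3^2 = 9, (-5)^2 = 25, 3^2 = 9
|V|^2 = 9 * 25 * 9
= 2025


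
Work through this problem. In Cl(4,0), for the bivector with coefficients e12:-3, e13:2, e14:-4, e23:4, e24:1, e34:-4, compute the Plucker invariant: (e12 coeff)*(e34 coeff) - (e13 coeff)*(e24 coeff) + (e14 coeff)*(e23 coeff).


Plucker relation: af - be + cd
a*f = (-3)*(-4) = 12
b*e = 2*1 = 2
c*d = (-4)*4 = -16
af - be + cd = 12 - 2 + (-16)
= -6


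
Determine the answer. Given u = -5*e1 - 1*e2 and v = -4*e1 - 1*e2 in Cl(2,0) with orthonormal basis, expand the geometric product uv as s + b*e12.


Expand: (-5*e1 - 1*e2)(-4*e1 - 1*e2)
= (-5)*(-4)*e1e1 + (-5)*(-1)*e1e2 + (-1)*(-4)*e2e1 + (-1)*(-1)*e2e2
Using e1^2 = e2^2 = 1, e2e1 = -e1e2:
Scalar part s = (-5)*(-4) + (-1)*(-1) = 20 + 1 = 21
Bivector part b = (-5)*(-1) - (-1)*(-4) = 5 - 4 = 1
uv = 21 + 1*e12


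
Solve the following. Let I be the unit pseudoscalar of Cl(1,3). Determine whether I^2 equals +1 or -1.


The pseudoscalar I = e1...e_n (product of all n generators) of Cl(p,q) satisfies I^2 = (-1)^(q + n(n-1)/2).
p = 1, q = 3, n = p + q = 4
n(n-1)/2 = 4 * 3 / 2 = 6
Exponent = q + n(n-1)/2 = 3 + 6 = 9
I^2 = (-1)^9 = -1


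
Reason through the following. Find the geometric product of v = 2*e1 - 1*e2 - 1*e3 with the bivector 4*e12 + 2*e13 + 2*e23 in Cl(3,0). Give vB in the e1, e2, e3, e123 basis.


vB has grade-1 (vector) and grade-3 (trivector) parts: vB = (v _| B) + (v ^ B).
Vector part <vB>_1:
  e1: -v2*b12 - v3*b13 = -(-1)*(4) - (-1)*(2) = 6
  e2: v1*b12 - v3*b23 = (2)*(4) - (-1)*(2) = 10
  e3: v1*b13 + v2*b23 = (2)*(2) + (-1)*(2) = 2
Trivector part <vB>_3:
  e123: v1*b23 - v2*b13 + v3*b12 = (2)*(2) - (-1)*(2) + (-1)*(4) = 2
vB = 6*e1 + 10*e2 + 2*e3 + 2*e123


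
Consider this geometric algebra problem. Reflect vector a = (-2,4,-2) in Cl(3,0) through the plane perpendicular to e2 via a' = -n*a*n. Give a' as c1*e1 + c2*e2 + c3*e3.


Reflection formula: a' = -n*a*n, with n = e2 (unit vector, n^2 = 1).
For reflection through hyperplane perp to e2:
The component along e2 flips sign, others stay.
a = (-2, 4, -2)
a' = (-2, -4, -2)
a' = -2*e1 - 4*e2 - 2*e3


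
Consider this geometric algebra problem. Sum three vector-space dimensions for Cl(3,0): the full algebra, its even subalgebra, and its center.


n = 3 + 0 = 3
Total dim = 2^3 = 8
Even subalgebra dim = 2^2 = 4
n is odd, so center dim = 2
Sum = 8 + 4 + 2 = 14


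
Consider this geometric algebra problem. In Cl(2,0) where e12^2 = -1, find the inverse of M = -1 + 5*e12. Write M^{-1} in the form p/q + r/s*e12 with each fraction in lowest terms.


M = -1 + 5*e12, where e12^2 = -1.
Since M commutes with its reverse ~M = a - b*e12, M * ~M = a^2 - b^2*e12^2 = a^2 + b^2.
So M^{-1} = ~M / (a^2 + b^2) = (a - b*e12)/(a^2 + b^2).
a^2 + b^2 = 1 + 25 = 26
Scalar part = -1/26 = -1/26
Bivector coeff = -5/26 = -5/26
M^{-1} = -1/26 - 5/26*e12


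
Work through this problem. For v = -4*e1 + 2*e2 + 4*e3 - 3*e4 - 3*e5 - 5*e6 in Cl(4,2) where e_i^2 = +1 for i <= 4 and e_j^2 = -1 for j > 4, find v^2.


v^2 = sum of c_i^2 * e_i^2
Positive signature terms (e_i^2 = +1): (-4)^2 + 2^2 + 4^2 + (-3)^2 = 45
Negative signature terms (e_j^2 = -1): (-3)^2 + (-5)^2 = 34
v^2 = 45 - 34 = 11


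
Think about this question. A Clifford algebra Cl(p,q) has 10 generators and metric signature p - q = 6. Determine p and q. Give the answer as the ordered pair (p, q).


We need p + q = 10 and p - q = 6.
Adding: 2p = 10 + 6 = 16, so p = 8.
Then q = 10 - 8 = 2.
(p, q) = (8, 2)


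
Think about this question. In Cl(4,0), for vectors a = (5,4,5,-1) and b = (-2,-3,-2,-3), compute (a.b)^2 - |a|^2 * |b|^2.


a . b = 5*(-2) + 4*(-3) + 5*(-2) + (-1)*(-3)
= -10 + (-12) + (-10) + 3 = -29
|a|^2 = 5^2 + 4^2 + 5^2 + (-1)^2 = 67
|b|^2 = (-2)^2 + (-3)^2 + (-2)^2 + (-3)^2 = 26
(a.b)^2 = (-29)^2 = 841
|a|^2 * |b|^2 = 67 * 26 = 1742
Result = 841 - 1742 = -901


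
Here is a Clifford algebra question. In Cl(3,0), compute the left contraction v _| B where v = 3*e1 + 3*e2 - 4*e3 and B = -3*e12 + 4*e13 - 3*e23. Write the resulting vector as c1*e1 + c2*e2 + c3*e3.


Left contraction v _| B = <vB>_1 (grade-1 part of the geometric product vB).
Using e1_|e12 = e2, e2_|e12 = -e1, e1_|e13 = e3, e3_|e13 = -e1, e2_|e23 = e3, e3_|e23 = -e2:
e1 coeff: -v2*b12 - v3*b13 = -(3)*(-3) - (-4)*(4) = 25
e2 coeff: v1*b12 - v3*b23 = (3)*(-3) - (-4)*(-3) = -21
e3 coeff: v1*b13 + v2*b23 = (3)*(4) + (3)*(-3) = 3
v _| B = 25*e1 - 21*e2 + 3*e3


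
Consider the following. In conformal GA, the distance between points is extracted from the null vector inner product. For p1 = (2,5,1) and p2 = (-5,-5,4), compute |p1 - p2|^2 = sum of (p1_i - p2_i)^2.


p1 - p2 = (7, 10, -3)
|p1 - p2|^2 = 7^2 + 10^2 + (-3)^2
= 49 + 100 + 9
= 158


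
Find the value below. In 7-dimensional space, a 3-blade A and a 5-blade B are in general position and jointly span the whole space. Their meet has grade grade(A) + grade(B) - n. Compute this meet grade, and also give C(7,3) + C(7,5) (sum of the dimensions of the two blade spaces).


Meet grade = grade(A) + grade(B) - n
= 3 + 5 - 7 = 1
C(7,3) = 35
C(7,5) = 21
dim_A + dim_B = 35 + 21 = 56


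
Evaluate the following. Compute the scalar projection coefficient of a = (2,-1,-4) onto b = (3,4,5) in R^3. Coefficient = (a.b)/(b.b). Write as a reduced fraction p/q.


Projection coefficient = (a . b) / (b . b)
a . b = 2*3 + (-1)*4 + (-4)*5
= 6 + (-4) + (-20) = -18
b . b = 3^2 + 4^2 + 5^2
= 9 + 16 + 25 = 50
Coefficient = -18/50
In lowest terms: -9/25


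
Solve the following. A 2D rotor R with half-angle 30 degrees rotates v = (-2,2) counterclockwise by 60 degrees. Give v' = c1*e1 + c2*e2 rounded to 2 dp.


Rotor R = cos(30deg) - sin(30deg)*e12
Rotation angle theta = 2 * 30 = 60 degrees
v' = R*v*~R rotates v by theta.
cos(60deg) = 0.5000, sin(60deg) = 0.8660
v'_1 = -2*cos(60deg) - 2*sin(60deg)
= -2*0.5000 - 2*0.8660
= -2.73
v'_2 = -2*sin(60deg) + 2*cos(60deg)
= -2*0.8660 + 2*0.5000
= -0.73
v' = -2.73*e1 - 0.73*e2


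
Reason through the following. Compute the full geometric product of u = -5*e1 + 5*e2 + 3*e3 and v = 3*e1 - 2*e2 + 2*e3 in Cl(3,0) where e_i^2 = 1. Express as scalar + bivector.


In Cl(3,0): e_i^2 = 1, e_ie_j = -e_je_i for i != j.
Scalar part = u . v = (-5)*3 + 5*(-2) + 3*2
= -15 + (-10) + 6 = -19
e12 coeff = (-5)*(-2) - 5*3 = 10 - 15 = -5
e13 coeff = (-5)*2 - 3*3 = -10 - 9 = -19
e23 coeff = 5*2 - 3*(-2) = 10 - (-6) = 16
uv = -19 - 5*e12 - 19*e13 + 16*e23


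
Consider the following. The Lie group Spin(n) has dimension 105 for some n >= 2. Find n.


dim Spin(n) = dim so(n) = n(n-1)/2.
Solve n(n-1)/2 = 105, i.e. n^2 - n - 210 = 0.
Discriminant = 1 + 8*105 = 841
n = (1 + sqrt(841))/2 = (1 + 29)/2 = 15


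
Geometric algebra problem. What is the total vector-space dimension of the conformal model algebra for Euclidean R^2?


The conformal model of R^2 uses Cl(3,1): the 2 Euclidean generators plus two extra orthogonal generators e+ (e+^2 = +1) and e- (e-^2 = -1), from which the null vectors e0, einf are built.
Number of generators m = 2 + 2 = 4.
dim Cl(p,q) = 2^m = 2^4 = 16


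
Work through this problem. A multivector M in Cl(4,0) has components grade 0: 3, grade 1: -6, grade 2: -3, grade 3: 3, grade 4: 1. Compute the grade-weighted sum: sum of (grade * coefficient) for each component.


Grade-weighted sum = sum of grade_k * coefficient_k
0*3 = 0
1*(-6) = -6
2*(-3) = -6
3*3 = 9
4*1 = 4
Total = 0 + (-6) + (-6) + 9 + 4 = 1


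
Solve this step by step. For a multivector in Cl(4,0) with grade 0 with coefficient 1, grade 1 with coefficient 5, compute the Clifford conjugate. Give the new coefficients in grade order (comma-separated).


Clifford conjugate sign for grade k: (-1)^(k(k+1)/2)
Grade 0: (-1)^(0*1/2) = (-1)^0 = 1, coeff 1 -> 1
Grade 1: (-1)^(1*2/2) = (-1)^1 = -1, coeff 5 -> -5
Conjugated coefficients: 1, -5


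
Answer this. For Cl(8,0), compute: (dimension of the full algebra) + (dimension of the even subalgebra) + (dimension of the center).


n = 8 + 0 = 8
Total dim = 2^8 = 256
Even subalgebra dim = 2^7 = 128
n is even, so center dim = 1
Sum = 256 + 128 + 1 = 385


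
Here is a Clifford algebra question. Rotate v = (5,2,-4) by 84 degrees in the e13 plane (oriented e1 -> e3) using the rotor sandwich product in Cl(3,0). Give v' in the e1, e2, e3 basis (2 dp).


Rotor R = cos(42deg) - sin(42deg)*e13
Rotation angle theta = 2 * 42 = 84 degrees in the e13 plane (e1 -> e3).
The component perpendicular to the plane (e2) is invariant: v'_2 = v2 = 2.00
cos(84deg) = 0.1045, sin(84deg) = 0.9945
v'_1 = v1*cos(theta) - v3*sin(theta) = 5*0.1045 - (-4)*0.9945 = 4.50
v'_3 = v1*sin(theta) + v3*cos(theta) = 5*0.9945 + (-4)*0.1045 = 4.55
v' = 4.50*e1 + 2.00*e2 + 4.55*e3


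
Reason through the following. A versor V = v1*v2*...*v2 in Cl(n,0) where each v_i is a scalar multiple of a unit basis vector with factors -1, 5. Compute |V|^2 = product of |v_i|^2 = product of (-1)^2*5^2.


Each vector v_i has |v_i|^2 = s_i^2
Squared scales: (-1)^2 = 1, 5^2 = 25
|V|^2 = 1 * 25
= 25


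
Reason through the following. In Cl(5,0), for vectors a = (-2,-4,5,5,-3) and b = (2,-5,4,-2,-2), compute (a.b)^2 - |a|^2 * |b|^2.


a . b = (-2)*2 + (-4)*(-5) + 5*4 + 5*(-2) + (-3)*(-2)
= -4 + 20 + 20 + (-10) + 6 = 32
|a|^2 = (-2)^2 + (-4)^2 + 5^2 + 5^2 + (-3)^2 = 79
|b|^2 = 2^2 + (-5)^2 + 4^2 + (-2)^2 + (-2)^2 = 53
(a.b)^2 = 32^2 = 1024
|a|^2 * |b|^2 = 79 * 53 = 4187
Result = 1024 - 4187 = -3163


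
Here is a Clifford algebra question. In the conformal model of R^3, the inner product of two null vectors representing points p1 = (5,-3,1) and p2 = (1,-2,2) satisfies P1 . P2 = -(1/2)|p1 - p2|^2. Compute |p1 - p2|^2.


p1 - p2 = (4, -1, -1)
|p1 - p2|^2 = 4^2 + (-1)^2 + (-1)^2
= 16 + 1 + 1
= 18


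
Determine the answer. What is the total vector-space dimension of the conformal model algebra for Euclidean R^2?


The conformal model of R^2 uses Cl(3,1): the 2 Euclidean generators plus two extra orthogonal generators e+ (e+^2 = +1) and e- (e-^2 = -1), from which the null vectors e0, einf are built.
Number of generators m = 2 + 2 = 4.
dim Cl(p,q) = 2^m = 2^4 = 16


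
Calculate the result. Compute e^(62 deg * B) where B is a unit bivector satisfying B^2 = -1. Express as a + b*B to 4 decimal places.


For a unit bivector B with B^2 = -1, the exponential series gives
e^(theta*B) = cos(theta) + sin(theta)*B (the GA analogue of Euler's formula).
theta = 62 degrees = 1.082104 rad
cos(62 deg) = 0.4695
sin(62 deg) = 0.8829
exp(theta*B) = 0.4695 + 0.8829*B


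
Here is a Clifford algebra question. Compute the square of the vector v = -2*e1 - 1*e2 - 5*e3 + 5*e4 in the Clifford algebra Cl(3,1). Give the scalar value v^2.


v^2 = sum of c_i^2 * e_i^2
Positive signature terms (e_i^2 = +1): (-2)^2 + (-1)^2 + (-5)^2 = 30
Negative signature terms (e_j^2 = -1): 5^2 = 25
v^2 = 30 - 25 = 5


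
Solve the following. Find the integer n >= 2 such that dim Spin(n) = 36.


dim Spin(n) = dim so(n) = n(n-1)/2.
Solve n(n-1)/2 = 36, i.e. n^2 - n - 72 = 0.
Discriminant = 1 + 8*36 = 289
n = (1 + sqrt(289))/2 = (1 + 17)/2 = 9


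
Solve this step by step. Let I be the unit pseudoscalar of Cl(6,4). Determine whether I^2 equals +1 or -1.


The pseudoscalar I = e1...e_n (product of all n generators) of Cl(p,q) satisfies I^2 = (-1)^(q + n(n-1)/2).
p = 6, q = 4, n = p + q = 10
n(n-1)/2 = 10 * 9 / 2 = 45
Exponent = q + n(n-1)/2 = 4 + 45 = 49
I^2 = (-1)^49 = -1


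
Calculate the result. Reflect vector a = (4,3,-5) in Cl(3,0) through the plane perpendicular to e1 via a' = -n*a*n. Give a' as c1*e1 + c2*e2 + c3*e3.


Reflection formula: a' = -n*a*n, with n = e1 (unit vector, n^2 = 1).
For reflection through hyperplane perp to e1:
The component along e1 flips sign, others stay.
a = (4, 3, -5)
a' = (-4, 3, -5)
a' = -4*e1 + 3*e2 - 5*e3


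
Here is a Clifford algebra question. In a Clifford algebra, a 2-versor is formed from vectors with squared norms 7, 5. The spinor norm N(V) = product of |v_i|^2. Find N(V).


Spinor norm N(V) = |v1|^2 * |v2|^2 * ... * |v2|^2
= 7 * 5
Running product: 7, 35
N(V) = 35


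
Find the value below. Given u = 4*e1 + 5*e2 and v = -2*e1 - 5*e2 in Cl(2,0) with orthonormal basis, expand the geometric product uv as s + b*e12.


Expand: (4*e1 + 5*e2)(-2*e1 - 5*e2)
= 4*(-2)*e1e1 + 4*(-5)*e1e2 + 5*(-2)*e2e1 + 5*(-5)*e2e2
Using e1^2 = e2^2 = 1, e2e1 = -e1e2:
Scalar part s = 4*(-2) + 5*(-5) = -8 + (-25) = -33
Bivector part b = 4*(-5) - 5*(-2) = -20 - (-10) = -10
uv = -33 - 10*e12


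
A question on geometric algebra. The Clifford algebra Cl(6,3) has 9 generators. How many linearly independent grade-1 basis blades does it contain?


Number of grade-k basis blades in Cl(p,q) with n = p + q is C(n, k).
n = 6 + 3 = 9
C(9, 1) = 9! / (1! * 8!)
= 362880 / (1 * 40320)
= 9


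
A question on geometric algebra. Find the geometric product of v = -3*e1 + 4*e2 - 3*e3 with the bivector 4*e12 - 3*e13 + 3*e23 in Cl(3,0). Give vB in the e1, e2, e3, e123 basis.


vB has grade-1 (vector) and grade-3 (trivector) parts: vB = (v _| B) + (v ^ B).
Vector part <vB>_1:
  e1: -v2*b12 - v3*b13 = -(4)*(4) - (-3)*(-3) = -25
  e2: v1*b12 - v3*b23 = (-3)*(4) - (-3)*(3) = -3
  e3: v1*b13 + v2*b23 = (-3)*(-3) + (4)*(3) = 21
Trivector part <vB>_3:
  e123: v1*b23 - v2*b13 + v3*b12 = (-3)*(3) - (4)*(-3) + (-3)*(4) = -9
vB = -25*e1 - 3*e2 + 21*e3 - 9*e123


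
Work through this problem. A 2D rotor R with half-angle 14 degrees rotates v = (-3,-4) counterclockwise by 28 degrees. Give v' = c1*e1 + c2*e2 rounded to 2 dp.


Rotor R = cos(14deg) - sin(14deg)*e12
Rotation angle theta = 2 * 14 = 28 degrees
v' = R*v*~R rotates v by theta.
cos(28deg) = 0.8829, sin(28deg) = 0.4695
v'_1 = -3*cos(28deg) - (-4)*sin(28deg)
= -3*0.8829 - (-4)*0.4695
= -0.77
v'_2 = -3*sin(28deg) + (-4)*cos(28deg)
= -3*0.4695 + (-4)*0.8829
= -4.94
v' = -0.77*e1 - 4.94*e2


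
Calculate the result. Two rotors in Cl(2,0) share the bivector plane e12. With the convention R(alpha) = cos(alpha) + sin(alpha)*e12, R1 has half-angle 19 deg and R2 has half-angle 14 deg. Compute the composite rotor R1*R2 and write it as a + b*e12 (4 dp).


Same-plane rotors commute and their half-angles add:
R1*R2 = cos(a1 + a2) + sin(a1 + a2)*e12.
a1 + a2 = 19 + 14 = 33 deg
cos(33 deg) = 0.8387
sin(33 deg) = 0.5446
R1*R2 = 0.8387 + 0.5446*e12


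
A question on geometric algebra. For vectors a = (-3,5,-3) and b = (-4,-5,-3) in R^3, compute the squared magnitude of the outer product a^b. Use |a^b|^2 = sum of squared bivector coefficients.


a wedge b = (a1*b2 - a2*b1)*e12 + (a1*b3 - a3*b1)*e13 + (a2*b3 - a3*b2)*e23
e12 coeff: (-3)*(-5) - 5*(-4) = 15 - (-20) = 35
e13 coeff: (-3)*(-3) - (-3)*(-4) = 9 - 12 = -3
e23 coeff: 5*(-3) - (-3)*(-5) = -15 - 15 = -30
|a wedge b|^2 = 35^2 + (-3)^2 + (-30)^2
= 1225 + 9 + 900
= 2134


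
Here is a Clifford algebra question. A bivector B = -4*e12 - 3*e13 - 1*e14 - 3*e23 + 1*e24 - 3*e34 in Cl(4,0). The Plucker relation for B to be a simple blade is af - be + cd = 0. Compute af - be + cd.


Plucker relation: af - be + cd
a*f = (-4)*(-3) = 12
b*e = (-3)*1 = -3
c*d = (-1)*(-3) = 3
af - be + cd = 12 - (-3) + 3
= 18


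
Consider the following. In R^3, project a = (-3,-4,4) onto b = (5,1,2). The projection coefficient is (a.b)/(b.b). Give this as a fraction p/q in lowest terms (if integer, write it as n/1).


Projection coefficient = (a . b) / (b . b)
a . b = (-3)*5 + (-4)*1 + 4*2
= -15 + (-4) + 8 = -11
b . b = 5^2 + 1^2 + 2^2
= 25 + 1 + 4 = 30
Coefficient = -11/30
In lowest terms: -11/30


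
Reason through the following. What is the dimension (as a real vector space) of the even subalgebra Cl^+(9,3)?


Even subalgebra dimension = 2^(n-1)
n = 9 + 3 = 12
2^(12 - 1) = 2^11 = 2048
Verification: sum of C(12,k) for even k = 1 + 66 + 495 + 924 + 495 + 66 + 1 = 2048
Result = 2048


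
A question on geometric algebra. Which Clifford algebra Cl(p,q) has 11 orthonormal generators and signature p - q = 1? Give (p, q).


We need p + q = 11 and p - q = 1.
Adding: 2p = 11 + 1 = 12, so p = 6.
Then q = 11 - 6 = 5.
(p, q) = (6, 5)


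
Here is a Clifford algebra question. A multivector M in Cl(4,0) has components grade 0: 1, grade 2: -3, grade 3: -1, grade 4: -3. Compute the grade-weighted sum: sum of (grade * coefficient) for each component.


Grade-weighted sum = sum of grade_k * coefficient_k
0*1 = 0
2*(-3) = -6
3*(-1) = -3
4*(-3) = -12
Total = 0 + (-6) + (-3) + (-12) = -21


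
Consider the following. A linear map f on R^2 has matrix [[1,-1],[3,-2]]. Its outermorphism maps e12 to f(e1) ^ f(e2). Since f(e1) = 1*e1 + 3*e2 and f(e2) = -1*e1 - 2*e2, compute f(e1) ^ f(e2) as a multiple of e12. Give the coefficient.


The outermorphism of a linear map f sends e1^e2 to f(e1)^f(e2).
f(e1) = 1*e1 + 3*e2
f(e2) = -1*e1 - 2*e2
f(e1) ^ f(e2) = (1*e1 + 3*e2) ^ (-1*e1 - 2*e2)
= 1*(-2)*e12 + 3*(-1)*e21
= (-2 - (-3))*e12
= 1*e12
Coefficient = 1


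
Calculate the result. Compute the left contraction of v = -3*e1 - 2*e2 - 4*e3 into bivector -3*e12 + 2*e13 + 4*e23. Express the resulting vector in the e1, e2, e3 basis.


Left contraction v _| B = <vB>_1 (grade-1 part of the geometric product vB).
Using e1_|e12 = e2, e2_|e12 = -e1, e1_|e13 = e3, e3_|e13 = -e1, e2_|e23 = e3, e3_|e23 = -e2:
e1 coeff: -v2*b12 - v3*b13 = -(-2)*(-3) - (-4)*(2) = 2
e2 coeff: v1*b12 - v3*b23 = (-3)*(-3) - (-4)*(4) = 25
e3 coeff: v1*b13 + v2*b23 = (-3)*(2) + (-2)*(4) = -14
v _| B = 2*e1 + 25*e2 - 14*e3


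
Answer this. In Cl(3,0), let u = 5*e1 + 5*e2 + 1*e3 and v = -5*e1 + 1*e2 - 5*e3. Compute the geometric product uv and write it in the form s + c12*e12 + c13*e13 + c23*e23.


In Cl(3,0): e_i^2 = 1, e_ie_j = -e_je_i for i != j.
Scalar part = u . v = 5*(-5) + 5*1 + 1*(-5)
= -25 + 5 + (-5) = -25
e12 coeff = 5*1 - 5*(-5) = 5 - (-25) = 30
e13 coeff = 5*(-5) - 1*(-5) = -25 - (-5) = -20
e23 coeff = 5*(-5) - 1*1 = -25 - 1 = -26
uv = -25 + 30*e12 - 20*e13 - 26*e23


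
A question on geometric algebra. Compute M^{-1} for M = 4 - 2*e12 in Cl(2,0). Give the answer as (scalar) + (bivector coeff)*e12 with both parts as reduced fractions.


M = 4 - 2*e12, where e12^2 = -1.
Since M commutes with its reverse ~M = a - b*e12, M * ~M = a^2 - b^2*e12^2 = a^2 + b^2.
So M^{-1} = ~M / (a^2 + b^2) = (a - b*e12)/(a^2 + b^2).
a^2 + b^2 = 16 + 4 = 20
Scalar part = 4/20 = 1/5
Bivector coeff = 2/20 = 1/10
M^{-1} = 1/5 + 1/10*e12


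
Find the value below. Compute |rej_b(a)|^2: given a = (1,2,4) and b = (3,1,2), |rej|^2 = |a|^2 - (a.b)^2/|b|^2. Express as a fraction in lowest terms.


|a|^2 = 1^2 + 2^2 + 4^2 = 21
|b|^2 = 3^2 + 1^2 + 2^2 = 14
a . b = 1*3 + 2*1 + 4*2 = 13
(a.b)^2 = 13^2 = 169
|rej|^2 = 21 - 169/14
= (294 - 169)/14
= 125/14
In lowest terms: 125/14


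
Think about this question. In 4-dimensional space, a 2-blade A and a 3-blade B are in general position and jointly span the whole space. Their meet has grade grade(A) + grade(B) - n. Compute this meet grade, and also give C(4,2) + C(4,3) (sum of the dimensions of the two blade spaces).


Meet grade = grade(A) + grade(B) - n
= 2 + 3 - 4 = 1
C(4,2) = 6
C(4,3) = 4
dim_A + dim_B = 6 + 4 = 10


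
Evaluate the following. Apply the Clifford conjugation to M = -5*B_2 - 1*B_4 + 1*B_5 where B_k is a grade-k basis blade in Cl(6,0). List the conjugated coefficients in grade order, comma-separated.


Clifford conjugate sign for grade k: (-1)^(k(k+1)/2)
Grade 2: (-1)^(2*3/2) = (-1)^3 = -1, coeff -5 -> 5
Grade 4: (-1)^(4*5/2) = (-1)^10 = 1, coeff -1 -> -1
Grade 5: (-1)^(5*6/2) = (-1)^15 = -1, coeff 1 -> -1
Conjugated coefficients: 5, -1, -1


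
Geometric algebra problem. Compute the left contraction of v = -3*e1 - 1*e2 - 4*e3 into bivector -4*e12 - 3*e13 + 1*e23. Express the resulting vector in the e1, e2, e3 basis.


Left contraction v _| B = <vB>_1 (grade-1 part of the geometric product vB).
Using e1_|e12 = e2, e2_|e12 = -e1, e1_|e13 = e3, e3_|e13 = -e1, e2_|e23 = e3, e3_|e23 = -e2:
e1 coeff: -v2*b12 - v3*b13 = -(-1)*(-4) - (-4)*(-3) = -16
e2 coeff: v1*b12 - v3*b23 = (-3)*(-4) - (-4)*(1) = 16
e3 coeff: v1*b13 + v2*b23 = (-3)*(-3) + (-1)*(1) = 8
v _| B = -16*e1 + 16*e2 + 8*e3


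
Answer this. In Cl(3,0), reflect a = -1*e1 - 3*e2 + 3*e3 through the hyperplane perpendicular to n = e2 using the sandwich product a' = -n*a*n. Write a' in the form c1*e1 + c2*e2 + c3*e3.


Reflection formula: a' = -n*a*n, with n = e2 (unit vector, n^2 = 1).
For reflection through hyperplane perp to e2:
The component along e2 flips sign, others stay.
a = (-1, -3, 3)
a' = (-1, 3, 3)
a' = -1*e1 + 3*e2 + 3*e3


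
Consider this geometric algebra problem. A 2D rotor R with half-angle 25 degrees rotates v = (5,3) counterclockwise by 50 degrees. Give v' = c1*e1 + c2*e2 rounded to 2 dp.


Rotor R = cos(25deg) - sin(25deg)*e12
Rotation angle theta = 2 * 25 = 50 degrees
v' = R*v*~R rotates v by theta.
cos(50deg) = 0.6428, sin(50deg) = 0.7660
v'_1 = 5*cos(50deg) - 3*sin(50deg)
= 5*0.6428 - 3*0.7660
= 0.92
v'_2 = 5*sin(50deg) + 3*cos(50deg)
= 5*0.7660 + 3*0.6428
= 5.76
v' = 0.92*e1 + 5.76*e2


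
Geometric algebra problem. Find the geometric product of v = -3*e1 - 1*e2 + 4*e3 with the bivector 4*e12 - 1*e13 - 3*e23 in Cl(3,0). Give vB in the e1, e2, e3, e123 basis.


vB has grade-1 (vector) and grade-3 (trivector) parts: vB = (v _| B) + (v ^ B).
Vector part <vB>_1:
  e1: -v2*b12 - v3*b13 = -(-1)*(4) - (4)*(-1) = 8
  e2: v1*b12 - v3*b23 = (-3)*(4) - (4)*(-3) = 0
  e3: v1*b13 + v2*b23 = (-3)*(-1) + (-1)*(-3) = 6
Trivector part <vB>_3:
  e123: v1*b23 - v2*b13 + v3*b12 = (-3)*(-3) - (-1)*(-1) + (4)*(4) = 24
vB = 8*e1 + 0*e2 + 6*e3 + 24*e123


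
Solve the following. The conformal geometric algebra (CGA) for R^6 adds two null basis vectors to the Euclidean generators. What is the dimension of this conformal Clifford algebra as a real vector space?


The conformal model of R^6 uses Cl(7,1): the 6 Euclidean generators plus two extra orthogonal generators e+ (e+^2 = +1) and e- (e-^2 = -1), from which the null vectors e0, einf are built.
Number of generators m = 6 + 2 = 8.
dim Cl(p,q) = 2^m = 2^8 = 256


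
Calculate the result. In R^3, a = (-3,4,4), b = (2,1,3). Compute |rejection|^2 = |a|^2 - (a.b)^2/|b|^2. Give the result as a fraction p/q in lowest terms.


|a|^2 = (-3)^2 + 4^2 + 4^2 = 41
|b|^2 = 2^2 + 1^2 + 3^2 = 14
a . b = (-3)*2 + 4*1 + 4*3 = 10
(a.b)^2 = 10^2 = 100
|rej|^2 = 41 - 100/14
= (574 - 100)/14
= 474/14
In lowest terms: 237/7


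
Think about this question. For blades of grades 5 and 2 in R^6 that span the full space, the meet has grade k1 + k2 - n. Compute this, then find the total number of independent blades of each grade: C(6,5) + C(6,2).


Meet grade = grade(A) + grade(B) - n
= 5 + 2 - 6 = 1
C(6,5) = 6
C(6,2) = 15
dim_A + dim_B = 6 + 15 = 21


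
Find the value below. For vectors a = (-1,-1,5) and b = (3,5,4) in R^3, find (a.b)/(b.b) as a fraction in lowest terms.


Projection coefficient = (a . b) / (b . b)
a . b = (-1)*3 + (-1)*5 + 5*4
= -3 + (-5) + 20 = 12
b . b = 3^2 + 5^2 + 4^2
= 9 + 25 + 16 = 50
Coefficient = 12/50
In lowest terms: 6/25


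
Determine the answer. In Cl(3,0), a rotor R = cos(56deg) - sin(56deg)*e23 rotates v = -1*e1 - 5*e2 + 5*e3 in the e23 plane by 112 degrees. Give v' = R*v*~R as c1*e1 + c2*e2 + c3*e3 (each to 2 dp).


Rotor R = cos(56deg) - sin(56deg)*e23
Rotation angle theta = 2 * 56 = 112 degrees in the e23 plane (e2 -> e3).
The component perpendicular to the plane (e1) is invariant: v'_1 = v1 = -1.00
cos(112deg) = -0.3746, sin(112deg) = 0.9272
v'_2 = v2*cos(theta) - v3*sin(theta) = -5*(-0.3746) - 5*0.9272 = -2.76
v'_3 = v2*sin(theta) + v3*cos(theta) = -5*0.9272 + 5*(-0.3746) = -6.51
v' = -1.00*e1 - 2.76*e2 - 6.51*e3


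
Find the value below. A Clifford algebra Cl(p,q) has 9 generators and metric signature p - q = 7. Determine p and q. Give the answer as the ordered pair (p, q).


We need p + q = 9 and p - q = 7.
Adding: 2p = 9 + 7 = 16, so p = 8.
Then q = 9 - 8 = 1.
(p, q) = (8, 1)


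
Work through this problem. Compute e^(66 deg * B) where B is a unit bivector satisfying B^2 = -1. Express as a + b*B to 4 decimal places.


For a unit bivector B with B^2 = -1, the exponential series gives
e^(theta*B) = cos(theta) + sin(theta)*B (the GA analogue of Euler's formula).
theta = 66 degrees = 1.151917 rad
cos(66 deg) = 0.4067
sin(66 deg) = 0.9135
exp(theta*B) = 0.4067 + 0.9135*B


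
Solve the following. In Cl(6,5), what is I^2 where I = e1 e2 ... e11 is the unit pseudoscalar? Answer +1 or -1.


The pseudoscalar I = e1...e_n (product of all n generators) of Cl(p,q) satisfies I^2 = (-1)^(q + n(n-1)/2).
p = 6, q = 5, n = p + q = 11
n(n-1)/2 = 11 * 10 / 2 = 55
Exponent = q + n(n-1)/2 = 5 + 55 = 60
I^2 = (-1)^60 = +1


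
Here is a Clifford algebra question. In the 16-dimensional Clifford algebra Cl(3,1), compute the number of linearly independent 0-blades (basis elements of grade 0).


Number of grade-k basis blades in Cl(p,q) with n = p + q is C(n, k).
n = 3 + 1 = 4
C(4, 0) = 4! / (0! * 4!)
= 24 / (1 * 24)
= 1


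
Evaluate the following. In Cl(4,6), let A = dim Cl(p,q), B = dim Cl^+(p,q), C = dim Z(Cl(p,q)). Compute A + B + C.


n = 4 + 6 = 10
Total dim = 2^10 = 1024
Even subalgebra dim = 2^9 = 512
n is even, so center dim = 1
Sum = 1024 + 512 + 1 = 1537


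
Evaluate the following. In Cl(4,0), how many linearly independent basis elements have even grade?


Even subalgebra dimension = 2^(n-1)
n = 4 + 0 = 4
2^(4 - 1) = 2^3 = 8
Verification: sum of C(4,k) for even k = 1 + 6 + 1 = 8
Result = 8


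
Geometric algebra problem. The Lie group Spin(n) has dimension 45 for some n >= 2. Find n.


dim Spin(n) = dim so(n) = n(n-1)/2.
Solve n(n-1)/2 = 45, i.e. n^2 - n - 90 = 0.
Discriminant = 1 + 8*45 = 361
n = (1 + sqrt(361))/2 = (1 + 19)/2 = 10


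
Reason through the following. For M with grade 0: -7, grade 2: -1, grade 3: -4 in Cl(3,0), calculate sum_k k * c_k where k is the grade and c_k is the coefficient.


Grade-weighted sum = sum of grade_k * coefficient_k
0*(-7) = 0
2*(-1) = -2
3*(-4) = -12
Total = 0 + (-2) + (-12) = -14


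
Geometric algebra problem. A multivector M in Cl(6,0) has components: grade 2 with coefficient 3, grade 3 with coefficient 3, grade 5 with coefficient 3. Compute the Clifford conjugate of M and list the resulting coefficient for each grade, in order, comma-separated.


Clifford conjugate sign for grade k: (-1)^(k(k+1)/2)
Grade 2: (-1)^(2*3/2) = (-1)^3 = -1, coeff 3 -> -3
Grade 3: (-1)^(3*4/2) = (-1)^6 = 1, coeff 3 -> 3
Grade 5: (-1)^(5*6/2) = (-1)^15 = -1, coeff 3 -> -3
Conjugated coefficients: -3, 3, -3


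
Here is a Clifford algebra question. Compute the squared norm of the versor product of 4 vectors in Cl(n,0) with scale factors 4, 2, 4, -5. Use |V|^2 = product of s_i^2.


Each vector v_i has |v_i|^2 = s_i^2
Squared scales: 4^2 = 16, 2^2 = 4, 4^2 = 16, (-5)^2 = 25
|V|^2 = 16 * 4 * 16 * 25
= 25600


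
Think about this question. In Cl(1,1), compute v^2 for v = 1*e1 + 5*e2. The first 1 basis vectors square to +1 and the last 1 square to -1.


v^2 = sum of c_i^2 * e_i^2
Positive signature terms (e_i^2 = +1): 1^2 = 1
Negative signature terms (e_j^2 = -1): 5^2 = 25
v^2 = 1 - 25 = -24


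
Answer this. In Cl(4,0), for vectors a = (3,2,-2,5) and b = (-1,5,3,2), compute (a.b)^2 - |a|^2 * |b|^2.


a . b = 3*(-1) + 2*5 + (-2)*3 + 5*2
= -3 + 10 + (-6) + 10 = 11
|a|^2 = 3^2 + 2^2 + (-2)^2 + 5^2 = 42
|b|^2 = (-1)^2 + 5^2 + 3^2 + 2^2 = 39
(a.b)^2 = 11^2 = 121
|a|^2 * |b|^2 = 42 * 39 = 1638
Result = 121 - 1638 = -1517


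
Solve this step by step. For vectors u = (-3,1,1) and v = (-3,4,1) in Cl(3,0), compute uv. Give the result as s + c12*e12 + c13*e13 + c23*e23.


In Cl(3,0): e_i^2 = 1, e_ie_j = -e_je_i for i != j.
Scalar part = u . v = (-3)*(-3) + 1*4 + 1*1
= 9 + 4 + 1 = 14
e12 coeff = (-3)*4 - 1*(-3) = -12 - (-3) = -9
e13 coeff = (-3)*1 - 1*(-3) = -3 - (-3) = 0
e23 coeff = 1*1 - 1*4 = 1 - 4 = -3
uv = 14 - 9*e12 + 0*e13 - 3*e23


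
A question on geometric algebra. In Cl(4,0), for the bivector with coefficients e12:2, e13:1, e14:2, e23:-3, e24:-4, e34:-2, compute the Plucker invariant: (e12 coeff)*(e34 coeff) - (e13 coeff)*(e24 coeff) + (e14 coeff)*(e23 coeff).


Plucker relation: af - be + cd
a*f = 2*(-2) = -4
b*e = 1*(-4) = -4
c*d = 2*(-3) = -6
af - be + cd = -4 - (-4) + (-6)
= -6


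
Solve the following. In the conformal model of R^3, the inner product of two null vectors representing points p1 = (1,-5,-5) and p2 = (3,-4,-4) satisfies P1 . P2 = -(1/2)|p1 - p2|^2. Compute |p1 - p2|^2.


p1 - p2 = (-2, -1, -1)
|p1 - p2|^2 = (-2)^2 + (-1)^2 + (-1)^2
= 4 + 1 + 1
= 6


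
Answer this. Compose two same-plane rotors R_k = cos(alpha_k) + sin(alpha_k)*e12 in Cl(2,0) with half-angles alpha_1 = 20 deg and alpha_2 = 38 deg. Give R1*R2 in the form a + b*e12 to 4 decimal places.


Same-plane rotors commute and their half-angles add:
R1*R2 = cos(a1 + a2) + sin(a1 + a2)*e12.
a1 + a2 = 20 + 38 = 58 deg
cos(58 deg) = 0.5299
sin(58 deg) = 0.8480
R1*R2 = 0.5299 + 0.8480*e12


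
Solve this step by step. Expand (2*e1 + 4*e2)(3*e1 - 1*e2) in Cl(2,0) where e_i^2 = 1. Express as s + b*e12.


Expand: (2*e1 + 4*e2)(3*e1 - 1*e2)
= 2*3*e1e1 + 2*(-1)*e1e2 + 4*3*e2e1 + 4*(-1)*e2e2
Using e1^2 = e2^2 = 1, e2e1 = -e1e2:
Scalar part s = 2*3 + 4*(-1) = 6 + (-4) = 2
Bivector part b = 2*(-1) - 4*3 = -2 - 12 = -14
uv = 2 - 14*e12


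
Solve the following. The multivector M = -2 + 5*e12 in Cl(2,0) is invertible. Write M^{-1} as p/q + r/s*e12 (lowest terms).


M = -2 + 5*e12, where e12^2 = -1.
Since M commutes with its reverse ~M = a - b*e12, M * ~M = a^2 - b^2*e12^2 = a^2 + b^2.
So M^{-1} = ~M / (a^2 + b^2) = (a - b*e12)/(a^2 + b^2).
a^2 + b^2 = 4 + 25 = 29
Scalar part = -2/29 = -2/29
Bivector coeff = -5/29 = -5/29
M^{-1} = -2/29 - 5/29*e12


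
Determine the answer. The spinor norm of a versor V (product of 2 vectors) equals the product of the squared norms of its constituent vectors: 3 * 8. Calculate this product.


Spinor norm N(V) = |v1|^2 * |v2|^2 * ... * |v2|^2
= 3 * 8
Running product: 3, 24
N(V) = 24


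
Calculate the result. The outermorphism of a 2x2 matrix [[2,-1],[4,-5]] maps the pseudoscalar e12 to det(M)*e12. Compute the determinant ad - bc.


The outermorphism of a linear map f sends e1^e2 to f(e1)^f(e2).
f(e1) = 2*e1 + 4*e2
f(e2) = -1*e1 - 5*e2
f(e1) ^ f(e2) = (2*e1 + 4*e2) ^ (-1*e1 - 5*e2)
= 2*(-5)*e12 + 4*(-1)*e21
= (-10 - (-4))*e12
= -6*e12
Coefficient = -6


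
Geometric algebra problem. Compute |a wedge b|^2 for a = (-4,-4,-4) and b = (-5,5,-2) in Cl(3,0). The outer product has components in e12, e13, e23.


a wedge b = (a1*b2 - a2*b1)*e12 + (a1*b3 - a3*b1)*e13 + (a2*b3 - a3*b2)*e23
e12 coeff: (-4)*5 - (-4)*(-5) = -20 - 20 = -40
e13 coeff: (-4)*(-2) - (-4)*(-5) = 8 - 20 = -12
e23 coeff: (-4)*(-2) - (-4)*5 = 8 - (-20) = 28
|a wedge b|^2 = (-40)^2 + (-12)^2 + 28^2
= 1600 + 144 + 784
= 2528


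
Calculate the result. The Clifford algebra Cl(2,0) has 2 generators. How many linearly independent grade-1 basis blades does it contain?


Number of grade-k basis blades in Cl(p,q) with n = p + q is C(n, k).
n = 2 + 0 = 2
C(2, 1) = 2! / (1! * 1!)
= 2 / (1 * 1)
= 2


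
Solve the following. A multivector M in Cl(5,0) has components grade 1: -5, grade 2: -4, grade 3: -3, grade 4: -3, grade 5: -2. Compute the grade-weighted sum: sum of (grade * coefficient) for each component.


Grade-weighted sum = sum of grade_k * coefficient_k
1*(-5) = -5
2*(-4) = -8
3*(-3) = -9
4*(-3) = -12
5*(-2) = -10
Total = -5 + (-8) + (-9) + (-12) + (-10) = -44


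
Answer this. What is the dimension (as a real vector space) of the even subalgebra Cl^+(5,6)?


Even subalgebra dimension = 2^(n-1)
n = 5 + 6 = 11
2^(11 - 1) = 2^10 = 1024
Verification: sum of C(11,k) for even k = 1 + 55 + 330 + 462 + 165 + 11 = 1024
Result = 1024


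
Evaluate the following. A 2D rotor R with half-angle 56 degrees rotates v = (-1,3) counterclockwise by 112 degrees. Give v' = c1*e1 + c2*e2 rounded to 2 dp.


Rotor R = cos(56deg) - sin(56deg)*e12
Rotation angle theta = 2 * 56 = 112 degrees
v' = R*v*~R rotates v by theta.
cos(112deg) = -0.3746, sin(112deg) = 0.9272
v'_1 = -1*cos(112deg) - 3*sin(112deg)
= -1*(-0.3746) - 3*0.9272
= -2.41
v'_2 = -1*sin(112deg) + 3*cos(112deg)
= -1*0.9272 + 3*(-0.3746)
= -2.05
v' = -2.41*e1 - 2.05*e2


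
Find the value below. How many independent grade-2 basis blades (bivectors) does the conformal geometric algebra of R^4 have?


The conformal model of R^4 uses Cl(5,1) with m = 4 + 2 = 6 generators.
Number of grade-2 blades = C(m, 2) = C(6, 2)
= 6*5/2 = 15


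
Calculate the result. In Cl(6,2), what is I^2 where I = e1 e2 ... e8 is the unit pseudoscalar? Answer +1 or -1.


The pseudoscalar I = e1...e_n (product of all n generators) of Cl(p,q) satisfies I^2 = (-1)^(q + n(n-1)/2).
p = 6, q = 2, n = p + q = 8
n(n-1)/2 = 8 * 7 / 2 = 28
Exponent = q + n(n-1)/2 = 2 + 28 = 30
I^2 = (-1)^30 = +1


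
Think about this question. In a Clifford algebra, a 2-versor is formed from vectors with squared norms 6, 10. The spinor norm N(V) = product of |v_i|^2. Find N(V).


Spinor norm N(V) = |v1|^2 * |v2|^2 * ... * |v2|^2
= 6 * 10
Running product: 6, 60
N(V) = 60


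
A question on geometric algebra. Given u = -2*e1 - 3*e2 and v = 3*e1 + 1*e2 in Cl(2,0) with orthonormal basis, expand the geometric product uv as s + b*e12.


Expand: (-2*e1 - 3*e2)(3*e1 + 1*e2)
= (-2)*3*e1e1 + (-2)*1*e1e2 + (-3)*3*e2e1 + (-3)*1*e2e2
Using e1^2 = e2^2 = 1, e2e1 = -e1e2:
Scalar part s = (-2)*3 + (-3)*1 = -6 + (-3) = -9
Bivector part b = (-2)*1 - (-3)*3 = -2 - (-9) = 7
uv = -9 + 7*e12


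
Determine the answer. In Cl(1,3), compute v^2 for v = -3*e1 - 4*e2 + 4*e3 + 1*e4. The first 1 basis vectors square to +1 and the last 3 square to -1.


v^2 = sum of c_i^2 * e_i^2
Positive signature terms (e_i^2 = +1): (-3)^2 = 9
Negative signature terms (e_j^2 = -1): (-4)^2 + 4^2 + 1^2 = 33
v^2 = 9 - 33 = -24


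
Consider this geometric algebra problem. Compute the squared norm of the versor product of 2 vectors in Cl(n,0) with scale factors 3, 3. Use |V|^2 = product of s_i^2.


Each vector v_i has |v_i|^2 = s_i^2
Squared scales: 3^2 = 9, 3^2 = 9
|V|^2 = 9 * 9
= 81


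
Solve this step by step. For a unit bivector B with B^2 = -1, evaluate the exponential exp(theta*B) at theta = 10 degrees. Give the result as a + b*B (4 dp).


For a unit bivector B with B^2 = -1, the exponential series gives
e^(theta*B) = cos(theta) + sin(theta)*B (the GA analogue of Euler's formula).
theta = 10 degrees = 0.174533 rad
cos(10 deg) = 0.9848
sin(10 deg) = 0.1736
exp(theta*B) = 0.9848 + 0.1736*B


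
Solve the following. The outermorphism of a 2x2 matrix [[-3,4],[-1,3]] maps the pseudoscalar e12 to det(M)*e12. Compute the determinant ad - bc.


The outermorphism of a linear map f sends e1^e2 to f(e1)^f(e2).
f(e1) = -3*e1 - 1*e2
f(e2) = 4*e1 + 3*e2
f(e1) ^ f(e2) = (-3*e1 - 1*e2) ^ (4*e1 + 3*e2)
= (-3)*3*e12 + (-1)*4*e21
= (-9 - (-4))*e12
= -5*e12
Coefficient = -5


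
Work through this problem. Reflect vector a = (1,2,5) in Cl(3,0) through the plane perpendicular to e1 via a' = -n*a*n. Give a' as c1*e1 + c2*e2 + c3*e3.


Reflection formula: a' = -n*a*n, with n = e1 (unit vector, n^2 = 1).
For reflection through hyperplane perp to e1:
The component along e1 flips sign, others stay.
a = (1, 2, 5)
a' = (-1, 2, 5)
a' = -1*e1 + 2*e2 + 5*e3


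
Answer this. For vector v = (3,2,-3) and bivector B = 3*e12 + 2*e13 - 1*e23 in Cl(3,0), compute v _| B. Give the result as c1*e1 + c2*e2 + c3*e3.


Left contraction v _| B = <vB>_1 (grade-1 part of the geometric product vB).
Using e1_|e12 = e2, e2_|e12 = -e1, e1_|e13 = e3, e3_|e13 = -e1, e2_|e23 = e3, e3_|e23 = -e2:
e1 coeff: -v2*b12 - v3*b13 = -(2)*(3) - (-3)*(2) = 0
e2 coeff: v1*b12 - v3*b23 = (3)*(3) - (-3)*(-1) = 6
e3 coeff: v1*b13 + v2*b23 = (3)*(2) + (2)*(-1) = 4
v _| B = 0*e1 + 6*e2 + 4*e3


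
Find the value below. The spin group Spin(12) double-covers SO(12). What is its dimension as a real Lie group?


Spin(n) double-covers SO(n); both have Lie algebra so(n) of dimension n(n-1)/2.
n = 12
n(n-1) = 12 * 11 = 132
dim Spin(12) = 132/2 = 66


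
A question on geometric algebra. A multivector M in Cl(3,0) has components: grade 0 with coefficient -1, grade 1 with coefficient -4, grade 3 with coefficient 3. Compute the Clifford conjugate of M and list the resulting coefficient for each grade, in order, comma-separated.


Clifford conjugate sign for grade k: (-1)^(k(k+1)/2)
Grade 0: (-1)^(0*1/2) = (-1)^0 = 1, coeff -1 -> -1
Grade 1: (-1)^(1*2/2) = (-1)^1 = -1, coeff -4 -> 4
Grade 3: (-1)^(3*4/2) = (-1)^6 = 1, coeff 3 -> 3
Conjugated coefficients: -1, 4, 3


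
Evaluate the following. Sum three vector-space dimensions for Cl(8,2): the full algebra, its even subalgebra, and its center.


n = 8 + 2 = 10
Total dim = 2^10 = 1024
Even subalgebra dim = 2^9 = 512
n is even, so center dim = 1
Sum = 1024 + 512 + 1 = 1537


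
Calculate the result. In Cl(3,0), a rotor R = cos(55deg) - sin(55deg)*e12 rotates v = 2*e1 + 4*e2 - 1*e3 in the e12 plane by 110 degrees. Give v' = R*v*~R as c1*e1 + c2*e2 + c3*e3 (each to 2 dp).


Rotor R = cos(55deg) - sin(55deg)*e12
Rotation angle theta = 2 * 55 = 110 degrees in the e12 plane (e1 -> e2).
The component perpendicular to the plane (e3) is invariant: v'_3 = v3 = -1.00
cos(110deg) = -0.3420, sin(110deg) = 0.9397
v'_1 = v1*cos(theta) - v2*sin(theta) = 2*(-0.3420) - 4*0.9397 = -4.44
v'_2 = v1*sin(theta) + v2*cos(theta) = 2*0.9397 + 4*(-0.3420) = 0.51
v' = -4.44*e1 + 0.51*e2 - 1.00*e3


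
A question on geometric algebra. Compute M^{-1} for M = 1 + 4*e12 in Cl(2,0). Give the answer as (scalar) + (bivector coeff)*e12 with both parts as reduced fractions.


M = 1 + 4*e12, where e12^2 = -1.
Since M commutes with its reverse ~M = a - b*e12, M * ~M = a^2 - b^2*e12^2 = a^2 + b^2.
So M^{-1} = ~M / (a^2 + b^2) = (a - b*e12)/(a^2 + b^2).
a^2 + b^2 = 1 + 16 = 17
Scalar part = 1/17 = 1/17
Bivector coeff = -4/17 = -4/17
M^{-1} = 1/17 - 4/17*e12
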